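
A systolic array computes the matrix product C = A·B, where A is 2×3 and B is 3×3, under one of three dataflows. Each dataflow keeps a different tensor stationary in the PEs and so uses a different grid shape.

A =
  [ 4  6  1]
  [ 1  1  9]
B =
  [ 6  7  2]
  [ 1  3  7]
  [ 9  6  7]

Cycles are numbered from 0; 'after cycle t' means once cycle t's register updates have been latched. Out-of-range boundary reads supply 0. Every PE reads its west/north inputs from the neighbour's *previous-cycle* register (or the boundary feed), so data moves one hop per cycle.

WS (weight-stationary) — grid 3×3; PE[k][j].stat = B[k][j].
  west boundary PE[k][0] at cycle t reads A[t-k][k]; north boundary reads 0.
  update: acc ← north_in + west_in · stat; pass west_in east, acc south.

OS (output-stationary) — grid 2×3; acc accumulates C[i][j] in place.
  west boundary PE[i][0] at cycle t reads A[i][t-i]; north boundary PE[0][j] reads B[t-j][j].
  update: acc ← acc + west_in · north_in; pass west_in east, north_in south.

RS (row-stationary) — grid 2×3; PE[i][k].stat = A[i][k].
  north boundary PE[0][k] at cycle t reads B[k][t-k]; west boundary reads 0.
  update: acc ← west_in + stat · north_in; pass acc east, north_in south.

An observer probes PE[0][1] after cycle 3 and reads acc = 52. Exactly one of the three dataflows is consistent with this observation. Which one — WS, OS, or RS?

WS [3×3] PE[0][1] across cycles:
  step 0 · PE0,1: acc=0; fwd→0 fwd↓0
  step 1 · PE0,1: acc=28; fwd→4 fwd↓28
  step 2 · PE0,1: acc=7; fwd→1 fwd↓7
  step 3 · PE0,1: acc=0; fwd→0 fwd↓0
OS [2×3] PE[0][1] across cycles:
  step 0 · PE0,1: acc=0; fwd→0 fwd↓0
  step 1 · PE0,1: acc=28; fwd→4 fwd↓7
  step 2 · PE0,1: acc=46; fwd→6 fwd↓3
  step 3 · PE0,1: acc=52; fwd→1 fwd↓6
RS [2×3] PE[0][1] across cycles:
  step 0 · PE0,1: acc=0; fwd→0 fwd↓0
  step 1 · PE0,1: acc=30; fwd→30 fwd↓1
  step 2 · PE0,1: acc=46; fwd→46 fwd↓3
  step 3 · PE0,1: acc=50; fwd→50 fwd↓7

dataflow = OS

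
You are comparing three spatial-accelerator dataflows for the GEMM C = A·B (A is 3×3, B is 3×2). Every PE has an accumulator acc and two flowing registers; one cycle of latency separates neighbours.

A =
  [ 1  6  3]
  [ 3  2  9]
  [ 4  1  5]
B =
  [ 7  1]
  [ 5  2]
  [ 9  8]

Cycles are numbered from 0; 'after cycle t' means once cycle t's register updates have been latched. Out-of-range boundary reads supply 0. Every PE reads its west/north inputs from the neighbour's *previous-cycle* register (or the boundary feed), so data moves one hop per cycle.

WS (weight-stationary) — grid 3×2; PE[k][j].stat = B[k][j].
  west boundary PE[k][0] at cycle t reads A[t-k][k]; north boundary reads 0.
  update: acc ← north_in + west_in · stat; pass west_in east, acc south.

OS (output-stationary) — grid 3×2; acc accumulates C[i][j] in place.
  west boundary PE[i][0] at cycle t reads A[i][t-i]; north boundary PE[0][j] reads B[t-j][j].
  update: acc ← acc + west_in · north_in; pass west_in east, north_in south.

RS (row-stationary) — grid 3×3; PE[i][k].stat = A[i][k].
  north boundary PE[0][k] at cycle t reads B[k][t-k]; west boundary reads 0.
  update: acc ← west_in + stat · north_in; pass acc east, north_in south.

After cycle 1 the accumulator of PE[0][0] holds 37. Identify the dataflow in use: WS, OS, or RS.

dataflow = OS

WS (3×2 grid), PE[0][0]:
  @0  [0,0]  acc 7  |  →1  ↓7
  @1  [0,0]  acc 21  |  →3  ↓21
OS (3×2 grid), PE[0][0]:
  @0  [0,0]  acc 7  |  →1  ↓7
  @1  [0,0]  acc 37  |  →6  ↓5
RS (3×3 grid), PE[0][0]:
  @0  [0,0]  acc 7  |  →7  ↓7
  @1  [0,0]  acc 1  |  →1  ↓1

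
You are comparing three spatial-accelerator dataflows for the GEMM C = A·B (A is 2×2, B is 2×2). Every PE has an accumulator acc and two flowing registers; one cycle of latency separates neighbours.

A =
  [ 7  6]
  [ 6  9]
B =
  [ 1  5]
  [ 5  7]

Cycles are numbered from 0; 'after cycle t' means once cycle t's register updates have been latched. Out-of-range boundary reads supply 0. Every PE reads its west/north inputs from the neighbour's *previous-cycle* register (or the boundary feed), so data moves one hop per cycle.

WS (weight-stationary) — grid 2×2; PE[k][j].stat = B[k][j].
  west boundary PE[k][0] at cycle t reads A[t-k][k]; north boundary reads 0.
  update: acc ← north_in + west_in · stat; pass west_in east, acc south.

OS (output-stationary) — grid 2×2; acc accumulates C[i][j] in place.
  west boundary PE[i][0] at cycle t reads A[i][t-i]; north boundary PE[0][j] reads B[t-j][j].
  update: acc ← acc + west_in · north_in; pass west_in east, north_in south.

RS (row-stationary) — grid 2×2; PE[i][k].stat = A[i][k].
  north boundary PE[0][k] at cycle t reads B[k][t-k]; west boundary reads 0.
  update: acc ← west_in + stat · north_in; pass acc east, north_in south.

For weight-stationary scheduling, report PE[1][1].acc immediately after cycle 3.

WS (2×2). Following PE[1][1] plus its west/north inputs:
  after 0 — PE[0][1] acc=0, pass-E 0, pass-S 0
  after 0 — PE[1][0] acc=0, pass-E 0, pass-S 0
  after 0 — PE[1][1] acc=0, pass-E 0, pass-S 0
  after 1 — PE[0][1] acc=35, pass-E 7, pass-S 35
  after 1 — PE[1][0] acc=37, pass-E 6, pass-S 37
  after 1 — PE[1][1] acc=0, pass-E 0, pass-S 0
  after 2 — PE[0][1] acc=30, pass-E 6, pass-S 30
  after 2 — PE[1][0] acc=51, pass-E 9, pass-S 51
  after 2 — PE[1][1] acc=77, pass-E 6, pass-S 77
  after 3 — PE[0][1] acc=0, pass-E 0, pass-S 0
  after 3 — PE[1][0] acc=0, pass-E 0, pass-S 0
  after 3 — PE[1][1] acc=93, pass-E 9, pass-S 93

PE[1][1].acc = 93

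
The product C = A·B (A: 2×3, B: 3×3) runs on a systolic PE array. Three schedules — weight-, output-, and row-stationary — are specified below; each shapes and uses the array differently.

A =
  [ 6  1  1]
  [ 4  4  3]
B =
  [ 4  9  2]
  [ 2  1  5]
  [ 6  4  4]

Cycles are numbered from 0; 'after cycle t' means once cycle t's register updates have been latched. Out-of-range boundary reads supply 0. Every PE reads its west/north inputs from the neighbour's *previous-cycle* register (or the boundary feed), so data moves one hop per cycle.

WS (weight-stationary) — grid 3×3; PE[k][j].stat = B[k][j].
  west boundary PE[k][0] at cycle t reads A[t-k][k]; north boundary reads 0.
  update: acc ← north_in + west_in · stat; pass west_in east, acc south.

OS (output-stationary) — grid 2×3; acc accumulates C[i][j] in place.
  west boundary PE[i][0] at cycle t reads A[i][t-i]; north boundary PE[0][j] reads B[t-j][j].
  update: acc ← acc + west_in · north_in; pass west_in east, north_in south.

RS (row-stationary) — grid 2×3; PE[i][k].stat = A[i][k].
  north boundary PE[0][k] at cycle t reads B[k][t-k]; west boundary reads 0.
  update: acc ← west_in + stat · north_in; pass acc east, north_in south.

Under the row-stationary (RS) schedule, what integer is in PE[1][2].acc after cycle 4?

Tracing RS — 2×3 array, target PE[1][2]:
  t=0 PE[0][2]: acc=0 h=0 v=0
  t=0 PE[1][1]: acc=0 h=0 v=0
  t=0 PE[1][2]: acc=0 h=0 v=0
  t=1 PE[0][2]: acc=0 h=0 v=0
  t=1 PE[1][1]: acc=0 h=0 v=0
  t=1 PE[1][2]: acc=0 h=0 v=0
  t=2 PE[0][2]: acc=32 h=32 v=6
  t=2 PE[1][1]: acc=24 h=24 v=2
  t=2 PE[1][2]: acc=0 h=0 v=0
  t=3 PE[0][2]: acc=59 h=59 v=4
  t=3 PE[1][1]: acc=40 h=40 v=1
  t=3 PE[1][2]: acc=42 h=42 v=6
  t=4 PE[0][2]: acc=21 h=21 v=4
  t=4 PE[1][1]: acc=28 h=28 v=5
  t=4 PE[1][2]: acc=52 h=52 v=4

PE[1][2].acc = 52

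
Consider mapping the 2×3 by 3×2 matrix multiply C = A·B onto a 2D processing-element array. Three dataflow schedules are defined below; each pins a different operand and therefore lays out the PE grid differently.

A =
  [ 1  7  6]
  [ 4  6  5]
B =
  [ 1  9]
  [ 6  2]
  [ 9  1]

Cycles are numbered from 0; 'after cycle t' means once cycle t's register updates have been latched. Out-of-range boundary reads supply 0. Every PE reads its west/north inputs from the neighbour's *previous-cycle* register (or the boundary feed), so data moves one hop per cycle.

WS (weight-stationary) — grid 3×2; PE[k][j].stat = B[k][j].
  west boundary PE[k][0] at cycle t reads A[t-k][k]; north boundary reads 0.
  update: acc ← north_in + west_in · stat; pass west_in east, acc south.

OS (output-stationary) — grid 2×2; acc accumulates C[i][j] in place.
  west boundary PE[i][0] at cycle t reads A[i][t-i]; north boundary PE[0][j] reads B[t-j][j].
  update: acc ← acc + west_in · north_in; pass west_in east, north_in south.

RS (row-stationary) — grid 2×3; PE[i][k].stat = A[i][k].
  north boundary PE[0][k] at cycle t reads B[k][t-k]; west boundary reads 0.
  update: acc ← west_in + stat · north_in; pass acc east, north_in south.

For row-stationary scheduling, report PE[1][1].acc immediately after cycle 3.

RS (2×3). Following PE[1][1] plus its west/north inputs:
  step 0 · PE0,1: acc=0; fwd→0 fwd↓0
  step 0 · PE1,0: acc=0; fwd→0 fwd↓0
  step 0 · PE1,1: acc=0; fwd→0 fwd↓0
  step 1 · PE0,1: acc=43; fwd→43 fwd↓6
  step 1 · PE1,0: acc=4; fwd→4 fwd↓1
  step 1 · PE1,1: acc=0; fwd→0 fwd↓0
  step 2 · PE0,1: acc=23; fwd→23 fwd↓2
  step 2 · PE1,0: acc=36; fwd→36 fwd↓9
  step 2 · PE1,1: acc=40; fwd→40 fwd↓6
  step 3 · PE0,1: acc=0; fwd→0 fwd↓0
  step 3 · PE1,0: acc=0; fwd→0 fwd↓0
  step 3 · PE1,1: acc=48; fwd→48 fwd↓2

PE[1][1].acc = 48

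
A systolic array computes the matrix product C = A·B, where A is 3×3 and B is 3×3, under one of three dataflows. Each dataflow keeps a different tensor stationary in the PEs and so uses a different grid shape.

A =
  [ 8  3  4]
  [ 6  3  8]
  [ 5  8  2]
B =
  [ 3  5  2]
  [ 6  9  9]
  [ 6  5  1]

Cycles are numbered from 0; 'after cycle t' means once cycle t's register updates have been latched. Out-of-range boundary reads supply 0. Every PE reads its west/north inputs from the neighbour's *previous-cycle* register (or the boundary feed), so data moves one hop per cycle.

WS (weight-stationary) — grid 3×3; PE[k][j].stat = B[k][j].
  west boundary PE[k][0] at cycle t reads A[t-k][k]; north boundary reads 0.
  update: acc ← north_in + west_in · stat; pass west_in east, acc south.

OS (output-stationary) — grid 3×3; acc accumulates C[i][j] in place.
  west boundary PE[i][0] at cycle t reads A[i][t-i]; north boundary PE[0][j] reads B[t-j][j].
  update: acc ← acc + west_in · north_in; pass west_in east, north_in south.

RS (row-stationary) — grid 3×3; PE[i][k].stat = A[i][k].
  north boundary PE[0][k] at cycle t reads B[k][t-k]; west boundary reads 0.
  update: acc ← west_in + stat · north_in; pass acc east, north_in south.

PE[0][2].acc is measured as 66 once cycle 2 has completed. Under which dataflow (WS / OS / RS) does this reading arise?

— WS: 3×3; PE[0][2] trace:
  after 0 — PE[0][2] acc=0, pass-E 0, pass-S 0
  after 1 — PE[0][2] acc=0, pass-E 0, pass-S 0
  after 2 — PE[0][2] acc=16, pass-E 8, pass-S 16
— OS: 3×3; PE[0][2] trace:
  after 0 — PE[0][2] acc=0, pass-E 0, pass-S 0
  after 1 — PE[0][2] acc=0, pass-E 0, pass-S 0
  after 2 — PE[0][2] acc=16, pass-E 8, pass-S 2
— RS: 3×3; PE[0][2] trace:
  after 0 — PE[0][2] acc=0, pass-E 0, pass-S 0
  after 1 — PE[0][2] acc=0, pass-E 0, pass-S 0
  after 2 — PE[0][2] acc=66, pass-E 66, pass-S 6

dataflow = RS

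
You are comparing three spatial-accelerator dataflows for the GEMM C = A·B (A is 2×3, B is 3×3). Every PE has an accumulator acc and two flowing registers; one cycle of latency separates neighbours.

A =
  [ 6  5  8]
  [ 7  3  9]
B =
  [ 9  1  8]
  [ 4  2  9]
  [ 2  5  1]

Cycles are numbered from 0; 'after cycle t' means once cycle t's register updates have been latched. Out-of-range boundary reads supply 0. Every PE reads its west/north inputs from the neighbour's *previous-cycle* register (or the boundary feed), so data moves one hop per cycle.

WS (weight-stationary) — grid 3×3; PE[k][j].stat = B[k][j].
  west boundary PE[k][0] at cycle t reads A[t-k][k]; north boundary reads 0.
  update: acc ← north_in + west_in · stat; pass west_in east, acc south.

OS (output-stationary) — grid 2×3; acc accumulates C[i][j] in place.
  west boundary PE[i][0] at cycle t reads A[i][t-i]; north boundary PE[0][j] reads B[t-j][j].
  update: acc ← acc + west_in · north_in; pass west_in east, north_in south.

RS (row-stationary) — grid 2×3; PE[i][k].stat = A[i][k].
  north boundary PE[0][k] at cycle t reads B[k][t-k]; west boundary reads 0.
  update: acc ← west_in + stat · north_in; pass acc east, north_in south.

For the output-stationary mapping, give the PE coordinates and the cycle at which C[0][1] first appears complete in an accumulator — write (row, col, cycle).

(row, col, cycle) = (0, 1, 3)

Under OS, C[0][1] lands at PE[0][1]:
  [0] (0,1) acc=0 (h:0 v:0)
  [1] (0,1) acc=6 (h:6 v:1)
  [2] (0,1) acc=16 (h:5 v:2)
  [3] (0,1) acc=56 (h:8 v:5)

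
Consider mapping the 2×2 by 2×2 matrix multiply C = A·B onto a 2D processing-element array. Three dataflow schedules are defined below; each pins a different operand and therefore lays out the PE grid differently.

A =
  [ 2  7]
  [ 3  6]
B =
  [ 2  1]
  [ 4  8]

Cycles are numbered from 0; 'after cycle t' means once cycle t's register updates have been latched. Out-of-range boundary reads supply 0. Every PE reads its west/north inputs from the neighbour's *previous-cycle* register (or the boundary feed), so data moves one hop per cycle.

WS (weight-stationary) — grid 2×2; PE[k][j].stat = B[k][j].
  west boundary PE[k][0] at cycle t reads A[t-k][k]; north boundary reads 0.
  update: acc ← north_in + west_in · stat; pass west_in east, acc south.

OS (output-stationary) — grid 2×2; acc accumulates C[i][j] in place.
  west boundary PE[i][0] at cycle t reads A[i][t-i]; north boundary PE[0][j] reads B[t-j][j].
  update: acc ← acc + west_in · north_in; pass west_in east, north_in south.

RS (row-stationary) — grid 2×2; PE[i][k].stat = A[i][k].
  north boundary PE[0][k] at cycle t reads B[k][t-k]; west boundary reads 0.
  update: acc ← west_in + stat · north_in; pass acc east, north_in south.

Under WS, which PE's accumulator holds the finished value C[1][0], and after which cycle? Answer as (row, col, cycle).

(row, col, cycle) = (1, 0, 2)

WS — PE[1][0] is where C[1][0] collects:
  [0] (1,0) acc=0 (h:0 v:0)
  [1] (1,0) acc=32 (h:7 v:32)
  [2] (1,0) acc=30 (h:6 v:30)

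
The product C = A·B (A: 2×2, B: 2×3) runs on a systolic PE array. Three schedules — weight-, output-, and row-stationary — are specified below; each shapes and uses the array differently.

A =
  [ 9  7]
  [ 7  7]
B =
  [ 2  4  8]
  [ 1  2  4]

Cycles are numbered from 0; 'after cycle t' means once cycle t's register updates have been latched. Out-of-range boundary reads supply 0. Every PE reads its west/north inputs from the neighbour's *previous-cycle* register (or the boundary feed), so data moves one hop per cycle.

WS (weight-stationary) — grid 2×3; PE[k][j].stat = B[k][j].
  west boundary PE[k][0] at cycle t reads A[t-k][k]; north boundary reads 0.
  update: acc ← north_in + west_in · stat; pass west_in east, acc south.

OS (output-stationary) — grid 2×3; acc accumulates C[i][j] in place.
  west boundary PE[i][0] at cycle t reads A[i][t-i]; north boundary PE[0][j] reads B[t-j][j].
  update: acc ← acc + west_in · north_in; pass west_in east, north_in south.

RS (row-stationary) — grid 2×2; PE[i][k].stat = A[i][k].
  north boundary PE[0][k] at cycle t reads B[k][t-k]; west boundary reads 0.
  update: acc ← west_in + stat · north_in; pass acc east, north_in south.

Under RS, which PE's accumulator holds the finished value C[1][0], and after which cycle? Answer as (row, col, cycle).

Under RS, C[1][0] lands at PE[1][1]:
  [0] (1,1) acc=0 (h:0 v:0)
  [1] (1,1) acc=0 (h:0 v:0)
  [2] (1,1) acc=21 (h:21 v:1)

(row, col, cycle) = (1, 1, 2)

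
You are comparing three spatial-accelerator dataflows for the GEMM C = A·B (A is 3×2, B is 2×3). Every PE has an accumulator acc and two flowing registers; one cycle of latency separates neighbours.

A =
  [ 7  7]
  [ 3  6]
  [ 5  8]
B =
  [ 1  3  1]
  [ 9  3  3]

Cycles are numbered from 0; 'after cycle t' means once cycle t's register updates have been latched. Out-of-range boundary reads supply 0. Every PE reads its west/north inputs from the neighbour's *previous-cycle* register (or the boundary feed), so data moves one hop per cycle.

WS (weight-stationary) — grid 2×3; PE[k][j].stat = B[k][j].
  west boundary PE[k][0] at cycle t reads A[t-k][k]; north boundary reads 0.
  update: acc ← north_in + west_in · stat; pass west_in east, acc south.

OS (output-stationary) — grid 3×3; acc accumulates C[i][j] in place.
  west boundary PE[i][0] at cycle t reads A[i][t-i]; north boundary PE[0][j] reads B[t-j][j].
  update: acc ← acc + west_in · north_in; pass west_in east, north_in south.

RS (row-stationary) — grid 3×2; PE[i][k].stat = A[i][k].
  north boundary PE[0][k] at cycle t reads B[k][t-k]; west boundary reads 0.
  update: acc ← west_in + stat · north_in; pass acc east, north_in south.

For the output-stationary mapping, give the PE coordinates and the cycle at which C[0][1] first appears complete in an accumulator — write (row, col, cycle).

Under OS, C[0][1] lands at PE[0][1]:
  t=0 PE[0][1]: acc=0 h=0 v=0
  t=1 PE[0][1]: acc=21 h=7 v=3
  t=2 PE[0][1]: acc=42 h=7 v=3

(row, col, cycle) = (0, 1, 2)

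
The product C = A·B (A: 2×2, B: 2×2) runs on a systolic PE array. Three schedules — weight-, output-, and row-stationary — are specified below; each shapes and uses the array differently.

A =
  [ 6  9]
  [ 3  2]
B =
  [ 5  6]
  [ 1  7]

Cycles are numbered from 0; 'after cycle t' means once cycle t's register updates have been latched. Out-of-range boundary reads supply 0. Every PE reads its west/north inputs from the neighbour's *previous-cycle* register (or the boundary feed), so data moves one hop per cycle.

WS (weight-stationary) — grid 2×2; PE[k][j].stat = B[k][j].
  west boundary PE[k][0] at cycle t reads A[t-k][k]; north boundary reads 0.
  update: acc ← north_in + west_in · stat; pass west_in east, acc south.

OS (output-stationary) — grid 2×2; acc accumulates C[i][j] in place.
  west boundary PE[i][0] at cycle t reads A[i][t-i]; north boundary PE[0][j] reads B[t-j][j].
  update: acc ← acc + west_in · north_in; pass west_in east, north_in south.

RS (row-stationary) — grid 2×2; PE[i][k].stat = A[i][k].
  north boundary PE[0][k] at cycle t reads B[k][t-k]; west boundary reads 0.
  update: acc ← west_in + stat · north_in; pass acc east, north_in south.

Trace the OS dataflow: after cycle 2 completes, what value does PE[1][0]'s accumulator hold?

PE[1][0].acc = 17

OS on a 2×2 grid — tracing PE[1][0] and its feeders:
  after 0 — PE[0][0] acc=30, pass-E 6, pass-S 5
  after 0 — PE[1][0] acc=0, pass-E 0, pass-S 0
  after 1 — PE[0][0] acc=39, pass-E 9, pass-S 1
  after 1 — PE[1][0] acc=15, pass-E 3, pass-S 5
  after 2 — PE[0][0] acc=39, pass-E 0, pass-S 0
  after 2 — PE[1][0] acc=17, pass-E 2, pass-S 1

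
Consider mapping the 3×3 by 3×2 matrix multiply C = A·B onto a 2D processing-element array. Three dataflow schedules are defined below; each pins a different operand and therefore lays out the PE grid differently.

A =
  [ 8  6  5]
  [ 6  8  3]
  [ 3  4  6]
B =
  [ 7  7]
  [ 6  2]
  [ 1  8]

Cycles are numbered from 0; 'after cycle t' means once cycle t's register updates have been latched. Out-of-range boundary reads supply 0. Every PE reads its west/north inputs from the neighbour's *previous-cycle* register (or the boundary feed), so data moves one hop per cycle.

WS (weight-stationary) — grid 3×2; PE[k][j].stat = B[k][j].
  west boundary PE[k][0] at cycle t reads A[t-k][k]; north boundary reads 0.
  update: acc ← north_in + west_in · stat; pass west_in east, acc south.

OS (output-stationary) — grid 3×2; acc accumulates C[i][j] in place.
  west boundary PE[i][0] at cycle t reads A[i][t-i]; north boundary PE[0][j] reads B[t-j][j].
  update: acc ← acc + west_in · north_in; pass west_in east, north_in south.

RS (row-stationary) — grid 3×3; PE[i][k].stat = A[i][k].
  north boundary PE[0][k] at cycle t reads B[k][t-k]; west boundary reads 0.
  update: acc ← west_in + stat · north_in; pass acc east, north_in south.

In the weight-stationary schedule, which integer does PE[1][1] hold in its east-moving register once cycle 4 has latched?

Tracing WS — 3×2 array, target PE[1][1]:
  [0] (0,1) acc=0 (h:0 v:0)
  [0] (1,0) acc=0 (h:0 v:0)
  [0] (1,1) acc=0 (h:0 v:0)
  [1] (0,1) acc=56 (h:8 v:56)
  [1] (1,0) acc=92 (h:6 v:92)
  [1] (1,1) acc=0 (h:0 v:0)
  [2] (0,1) acc=42 (h:6 v:42)
  [2] (1,0) acc=90 (h:8 v:90)
  [2] (1,1) acc=68 (h:6 v:68)
  [3] (0,1) acc=21 (h:3 v:21)
  [3] (1,0) acc=45 (h:4 v:45)
  [3] (1,1) acc=58 (h:8 v:58)
  [4] (0,1) acc=0 (h:0 v:0)
  [4] (1,0) acc=0 (h:0 v:0)
  [4] (1,1) acc=29 (h:4 v:29)

register = 4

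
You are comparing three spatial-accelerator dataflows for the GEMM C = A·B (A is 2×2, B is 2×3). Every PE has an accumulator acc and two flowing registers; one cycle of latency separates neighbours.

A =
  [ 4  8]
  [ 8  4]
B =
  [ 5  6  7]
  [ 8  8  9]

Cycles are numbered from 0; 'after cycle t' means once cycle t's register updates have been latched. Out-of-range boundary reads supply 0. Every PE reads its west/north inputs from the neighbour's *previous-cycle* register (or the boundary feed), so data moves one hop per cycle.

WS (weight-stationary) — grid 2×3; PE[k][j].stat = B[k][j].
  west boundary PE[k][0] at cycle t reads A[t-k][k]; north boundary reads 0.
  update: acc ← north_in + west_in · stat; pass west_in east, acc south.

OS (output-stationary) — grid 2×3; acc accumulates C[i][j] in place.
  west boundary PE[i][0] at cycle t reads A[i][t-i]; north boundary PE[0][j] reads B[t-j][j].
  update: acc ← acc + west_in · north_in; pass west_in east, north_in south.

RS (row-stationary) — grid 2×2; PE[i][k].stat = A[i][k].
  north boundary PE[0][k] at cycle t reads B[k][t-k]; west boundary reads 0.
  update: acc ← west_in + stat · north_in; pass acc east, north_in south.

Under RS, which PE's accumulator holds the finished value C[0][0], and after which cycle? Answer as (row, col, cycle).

RS: C[0][0] accumulates in PE[0][1]:
  t=0 PE[0][1]: acc=0 h=0 v=0
  t=1 PE[0][1]: acc=84 h=84 v=8

(row, col, cycle) = (0, 1, 1)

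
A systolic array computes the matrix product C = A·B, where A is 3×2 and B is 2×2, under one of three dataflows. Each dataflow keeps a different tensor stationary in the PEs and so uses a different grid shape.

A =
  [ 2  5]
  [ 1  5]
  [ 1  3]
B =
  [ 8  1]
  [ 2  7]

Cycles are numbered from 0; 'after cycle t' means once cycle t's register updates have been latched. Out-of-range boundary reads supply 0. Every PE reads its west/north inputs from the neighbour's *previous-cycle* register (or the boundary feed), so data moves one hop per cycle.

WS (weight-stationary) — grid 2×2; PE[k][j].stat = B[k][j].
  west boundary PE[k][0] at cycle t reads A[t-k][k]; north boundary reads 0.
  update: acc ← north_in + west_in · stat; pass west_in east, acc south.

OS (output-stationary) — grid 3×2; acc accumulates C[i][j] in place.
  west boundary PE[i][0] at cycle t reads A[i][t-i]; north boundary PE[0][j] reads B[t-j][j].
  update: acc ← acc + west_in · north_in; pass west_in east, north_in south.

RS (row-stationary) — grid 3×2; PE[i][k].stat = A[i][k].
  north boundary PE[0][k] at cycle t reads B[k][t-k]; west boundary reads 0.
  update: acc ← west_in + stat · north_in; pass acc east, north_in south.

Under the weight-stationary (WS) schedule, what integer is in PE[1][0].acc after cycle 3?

PE[1][0].acc = 14

WS on a 2×2 grid — tracing PE[1][0] and its feeders:
  cycle 0: PE[0][0] → acc 16, east 2, south 16
  cycle 0: PE[1][0] → acc 0, east 0, south 0
  cycle 1: PE[0][0] → acc 8, east 1, south 8
  cycle 1: PE[1][0] → acc 26, east 5, south 26
  cycle 2: PE[0][0] → acc 8, east 1, south 8
  cycle 2: PE[1][0] → acc 18, east 5, south 18
  cycle 3: PE[0][0] → acc 0, east 0, south 0
  cycle 3: PE[1][0] → acc 14, east 3, south 14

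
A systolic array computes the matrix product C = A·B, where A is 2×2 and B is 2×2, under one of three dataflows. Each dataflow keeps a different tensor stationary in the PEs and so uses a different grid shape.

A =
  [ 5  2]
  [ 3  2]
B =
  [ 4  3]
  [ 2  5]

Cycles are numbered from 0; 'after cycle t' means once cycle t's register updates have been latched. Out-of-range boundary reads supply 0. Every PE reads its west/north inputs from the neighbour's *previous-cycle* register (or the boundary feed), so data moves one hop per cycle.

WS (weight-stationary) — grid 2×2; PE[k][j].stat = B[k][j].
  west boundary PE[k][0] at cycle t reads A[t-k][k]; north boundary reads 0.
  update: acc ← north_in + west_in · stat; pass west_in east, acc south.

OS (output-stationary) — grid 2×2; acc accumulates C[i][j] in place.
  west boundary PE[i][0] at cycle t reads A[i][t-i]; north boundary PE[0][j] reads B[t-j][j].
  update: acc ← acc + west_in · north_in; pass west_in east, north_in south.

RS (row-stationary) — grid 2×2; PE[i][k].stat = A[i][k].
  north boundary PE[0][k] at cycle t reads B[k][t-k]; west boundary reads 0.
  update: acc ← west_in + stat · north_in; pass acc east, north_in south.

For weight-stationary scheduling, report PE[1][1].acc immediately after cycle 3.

PE[1][1].acc = 19

WS on a 2×2 grid — tracing PE[1][1] and its feeders:
  cycle 0: PE[0][1] → acc 0, east 0, south 0
  cycle 0: PE[1][0] → acc 0, east 0, south 0
  cycle 0: PE[1][1] → acc 0, east 0, south 0
  cycle 1: PE[0][1] → acc 15, east 5, south 15
  cycle 1: PE[1][0] → acc 24, east 2, south 24
  cycle 1: PE[1][1] → acc 0, east 0, south 0
  cycle 2: PE[0][1] → acc 9, east 3, south 9
  cycle 2: PE[1][0] → acc 16, east 2, south 16
  cycle 2: PE[1][1] → acc 25, east 2, south 25
  cycle 3: PE[0][1] → acc 0, east 0, south 0
  cycle 3: PE[1][0] → acc 0, east 0, south 0
  cycle 3: PE[1][1] → acc 19, east 2, south 19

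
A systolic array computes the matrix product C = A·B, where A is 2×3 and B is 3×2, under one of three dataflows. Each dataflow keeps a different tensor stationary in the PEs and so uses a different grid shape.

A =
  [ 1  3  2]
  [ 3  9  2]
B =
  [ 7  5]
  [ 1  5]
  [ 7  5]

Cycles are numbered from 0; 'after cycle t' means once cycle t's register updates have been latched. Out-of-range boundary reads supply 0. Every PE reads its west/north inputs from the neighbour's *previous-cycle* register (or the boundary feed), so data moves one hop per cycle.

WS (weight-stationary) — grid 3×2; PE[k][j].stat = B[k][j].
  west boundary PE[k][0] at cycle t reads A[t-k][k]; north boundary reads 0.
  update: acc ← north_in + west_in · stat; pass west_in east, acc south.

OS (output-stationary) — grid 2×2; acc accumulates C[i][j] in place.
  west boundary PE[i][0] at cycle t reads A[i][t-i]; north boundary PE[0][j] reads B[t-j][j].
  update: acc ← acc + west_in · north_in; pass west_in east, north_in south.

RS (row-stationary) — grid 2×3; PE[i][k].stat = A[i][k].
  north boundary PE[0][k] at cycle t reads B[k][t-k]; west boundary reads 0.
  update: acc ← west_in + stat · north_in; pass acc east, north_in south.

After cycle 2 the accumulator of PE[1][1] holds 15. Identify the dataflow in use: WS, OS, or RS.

— WS: 3×2; PE[1][1] trace:
  t=0 PE[1][1]: acc=0 h=0 v=0
  t=1 PE[1][1]: acc=0 h=0 v=0
  t=2 PE[1][1]: acc=20 h=3 v=20
— OS: 2×2; PE[1][1] trace:
  t=0 PE[1][1]: acc=0 h=0 v=0
  t=1 PE[1][1]: acc=0 h=0 v=0
  t=2 PE[1][1]: acc=15 h=3 v=5
— RS: 2×3; PE[1][1] trace:
  t=0 PE[1][1]: acc=0 h=0 v=0
  t=1 PE[1][1]: acc=0 h=0 v=0
  t=2 PE[1][1]: acc=30 h=30 v=1

dataflow = OS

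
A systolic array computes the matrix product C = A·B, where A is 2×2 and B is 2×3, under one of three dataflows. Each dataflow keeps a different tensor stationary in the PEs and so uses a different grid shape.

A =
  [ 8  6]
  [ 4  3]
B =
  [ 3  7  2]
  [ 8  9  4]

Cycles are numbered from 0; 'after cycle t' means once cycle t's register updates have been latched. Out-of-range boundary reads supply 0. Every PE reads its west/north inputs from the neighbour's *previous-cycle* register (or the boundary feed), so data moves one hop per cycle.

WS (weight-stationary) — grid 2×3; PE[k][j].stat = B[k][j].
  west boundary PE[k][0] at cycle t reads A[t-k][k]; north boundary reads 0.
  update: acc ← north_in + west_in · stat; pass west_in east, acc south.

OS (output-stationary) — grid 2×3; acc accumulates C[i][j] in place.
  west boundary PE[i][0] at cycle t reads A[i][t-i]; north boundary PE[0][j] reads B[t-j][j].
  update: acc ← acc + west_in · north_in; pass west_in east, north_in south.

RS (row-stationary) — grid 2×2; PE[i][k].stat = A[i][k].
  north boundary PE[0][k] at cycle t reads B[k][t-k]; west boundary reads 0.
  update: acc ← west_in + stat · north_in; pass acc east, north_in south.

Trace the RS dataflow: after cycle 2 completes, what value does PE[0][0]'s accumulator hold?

RS 2×2: PE[0][0] cycle-by-cycle (with neighbour feeds):
  after 0 — PE[0][0] acc=24, pass-E 24, pass-S 3
  after 1 — PE[0][0] acc=56, pass-E 56, pass-S 7
  after 2 — PE[0][0] acc=16, pass-E 16, pass-S 2

PE[0][0].acc = 16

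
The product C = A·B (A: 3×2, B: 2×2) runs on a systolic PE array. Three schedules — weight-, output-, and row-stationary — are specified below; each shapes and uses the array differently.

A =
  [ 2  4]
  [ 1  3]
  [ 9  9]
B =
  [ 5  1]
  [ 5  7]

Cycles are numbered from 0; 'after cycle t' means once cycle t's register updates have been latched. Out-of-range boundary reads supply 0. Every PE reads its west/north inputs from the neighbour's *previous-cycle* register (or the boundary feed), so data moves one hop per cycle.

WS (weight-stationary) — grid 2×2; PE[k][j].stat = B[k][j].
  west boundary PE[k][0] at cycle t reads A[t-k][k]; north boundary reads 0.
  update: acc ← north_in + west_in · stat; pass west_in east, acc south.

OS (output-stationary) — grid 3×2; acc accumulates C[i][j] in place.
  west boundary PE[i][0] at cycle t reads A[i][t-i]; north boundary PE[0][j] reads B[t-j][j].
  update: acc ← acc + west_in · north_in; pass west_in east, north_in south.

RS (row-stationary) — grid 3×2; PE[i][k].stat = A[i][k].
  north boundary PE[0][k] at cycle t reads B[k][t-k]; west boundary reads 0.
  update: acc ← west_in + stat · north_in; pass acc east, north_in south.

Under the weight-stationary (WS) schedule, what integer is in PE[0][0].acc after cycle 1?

PE[0][0].acc = 5

WS 2×2: PE[0][0] cycle-by-cycle (with neighbour feeds):
  [0] (0,0) acc=10 (h:2 v:10)
  [1] (0,0) acc=5 (h:1 v:5)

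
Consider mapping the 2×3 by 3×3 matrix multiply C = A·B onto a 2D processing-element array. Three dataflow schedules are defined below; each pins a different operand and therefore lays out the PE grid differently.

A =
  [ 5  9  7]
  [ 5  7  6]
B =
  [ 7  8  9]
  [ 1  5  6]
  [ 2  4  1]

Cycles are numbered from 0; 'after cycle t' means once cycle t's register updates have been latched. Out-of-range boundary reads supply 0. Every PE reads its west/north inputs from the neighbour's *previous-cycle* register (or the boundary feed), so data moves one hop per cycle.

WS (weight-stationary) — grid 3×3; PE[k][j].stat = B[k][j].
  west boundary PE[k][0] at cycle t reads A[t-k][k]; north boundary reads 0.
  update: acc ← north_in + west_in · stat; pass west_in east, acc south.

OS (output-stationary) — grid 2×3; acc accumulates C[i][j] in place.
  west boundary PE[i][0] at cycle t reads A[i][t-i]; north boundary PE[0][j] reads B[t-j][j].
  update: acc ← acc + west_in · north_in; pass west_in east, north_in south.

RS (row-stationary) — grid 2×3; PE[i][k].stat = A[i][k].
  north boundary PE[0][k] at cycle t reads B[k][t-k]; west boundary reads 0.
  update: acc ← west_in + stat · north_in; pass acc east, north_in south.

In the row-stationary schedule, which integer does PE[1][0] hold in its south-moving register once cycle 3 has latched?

register = 9

RS on a 2×3 grid — tracing PE[1][0] and its feeders:
  0: (0,0).acc=35  regs=<35,7>
  0: (1,0).acc=0  regs=<0,0>
  1: (0,0).acc=40  regs=<40,8>
  1: (1,0).acc=35  regs=<35,7>
  2: (0,0).acc=45  regs=<45,9>
  2: (1,0).acc=40  regs=<40,8>
  3: (0,0).acc=0  regs=<0,0>
  3: (1,0).acc=45  regs=<45,9>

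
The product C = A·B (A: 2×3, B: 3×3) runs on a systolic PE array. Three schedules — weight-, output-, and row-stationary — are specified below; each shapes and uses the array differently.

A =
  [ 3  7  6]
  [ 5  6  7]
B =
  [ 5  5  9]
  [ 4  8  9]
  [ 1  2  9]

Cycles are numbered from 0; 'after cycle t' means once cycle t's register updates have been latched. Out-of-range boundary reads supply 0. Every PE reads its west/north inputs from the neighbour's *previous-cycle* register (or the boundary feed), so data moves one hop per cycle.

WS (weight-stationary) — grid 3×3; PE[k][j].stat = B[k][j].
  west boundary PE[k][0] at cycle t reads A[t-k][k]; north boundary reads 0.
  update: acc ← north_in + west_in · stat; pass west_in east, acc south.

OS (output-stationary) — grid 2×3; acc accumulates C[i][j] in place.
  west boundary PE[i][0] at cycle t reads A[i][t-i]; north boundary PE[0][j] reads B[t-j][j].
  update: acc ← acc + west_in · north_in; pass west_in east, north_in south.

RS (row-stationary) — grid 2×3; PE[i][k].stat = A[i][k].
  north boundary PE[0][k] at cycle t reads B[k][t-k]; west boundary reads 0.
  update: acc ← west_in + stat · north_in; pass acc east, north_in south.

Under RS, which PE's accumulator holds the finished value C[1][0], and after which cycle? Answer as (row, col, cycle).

(row, col, cycle) = (1, 2, 3)

RS: C[1][0] accumulates in PE[1][2]:
  @0  [1,2]  acc 0  |  →0  ↓0
  @1  [1,2]  acc 0  |  →0  ↓0
  @2  [1,2]  acc 0  |  →0  ↓0
  @3  [1,2]  acc 56  |  →56  ↓1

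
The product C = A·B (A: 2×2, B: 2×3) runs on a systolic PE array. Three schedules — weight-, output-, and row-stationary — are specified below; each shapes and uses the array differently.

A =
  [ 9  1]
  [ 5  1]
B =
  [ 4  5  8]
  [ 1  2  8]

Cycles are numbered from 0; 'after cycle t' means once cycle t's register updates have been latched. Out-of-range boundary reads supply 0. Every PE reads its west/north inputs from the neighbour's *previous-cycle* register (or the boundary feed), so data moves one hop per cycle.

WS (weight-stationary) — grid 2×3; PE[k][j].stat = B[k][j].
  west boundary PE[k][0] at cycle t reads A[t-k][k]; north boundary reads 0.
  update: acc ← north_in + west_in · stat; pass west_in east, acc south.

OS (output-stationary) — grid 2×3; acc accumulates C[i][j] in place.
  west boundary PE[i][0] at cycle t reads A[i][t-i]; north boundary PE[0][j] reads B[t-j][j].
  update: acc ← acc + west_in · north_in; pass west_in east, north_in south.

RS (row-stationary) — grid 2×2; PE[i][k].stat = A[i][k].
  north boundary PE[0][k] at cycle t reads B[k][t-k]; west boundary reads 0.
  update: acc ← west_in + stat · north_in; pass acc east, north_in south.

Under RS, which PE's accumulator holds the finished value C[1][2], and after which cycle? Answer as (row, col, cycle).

(row, col, cycle) = (1, 1, 4)

RS: C[1][2] accumulates in PE[1][1]:
  [0] (1,1) acc=0 (h:0 v:0)
  [1] (1,1) acc=0 (h:0 v:0)
  [2] (1,1) acc=21 (h:21 v:1)
  [3] (1,1) acc=27 (h:27 v:2)
  [4] (1,1) acc=48 (h:48 v:8)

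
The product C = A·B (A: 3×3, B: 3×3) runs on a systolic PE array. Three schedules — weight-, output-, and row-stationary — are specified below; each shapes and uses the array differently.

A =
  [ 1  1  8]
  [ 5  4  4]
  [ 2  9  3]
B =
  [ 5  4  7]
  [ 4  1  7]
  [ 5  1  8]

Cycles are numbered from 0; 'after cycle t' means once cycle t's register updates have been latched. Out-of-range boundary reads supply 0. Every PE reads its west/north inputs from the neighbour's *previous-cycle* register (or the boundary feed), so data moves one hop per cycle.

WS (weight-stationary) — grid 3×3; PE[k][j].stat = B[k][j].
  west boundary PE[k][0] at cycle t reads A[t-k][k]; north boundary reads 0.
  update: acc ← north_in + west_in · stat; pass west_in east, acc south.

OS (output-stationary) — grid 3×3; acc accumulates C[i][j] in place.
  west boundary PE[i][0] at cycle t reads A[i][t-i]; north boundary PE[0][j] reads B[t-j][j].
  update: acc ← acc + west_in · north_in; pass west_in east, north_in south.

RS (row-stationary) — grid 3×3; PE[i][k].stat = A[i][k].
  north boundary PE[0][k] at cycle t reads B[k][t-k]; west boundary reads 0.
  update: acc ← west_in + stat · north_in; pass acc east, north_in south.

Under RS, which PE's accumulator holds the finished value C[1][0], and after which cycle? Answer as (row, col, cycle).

(row, col, cycle) = (1, 2, 3)

RS: C[1][0] accumulates in PE[1][2]:
  t=0 PE[1][2]: acc=0 h=0 v=0
  t=1 PE[1][2]: acc=0 h=0 v=0
  t=2 PE[1][2]: acc=0 h=0 v=0
  t=3 PE[1][2]: acc=61 h=61 v=5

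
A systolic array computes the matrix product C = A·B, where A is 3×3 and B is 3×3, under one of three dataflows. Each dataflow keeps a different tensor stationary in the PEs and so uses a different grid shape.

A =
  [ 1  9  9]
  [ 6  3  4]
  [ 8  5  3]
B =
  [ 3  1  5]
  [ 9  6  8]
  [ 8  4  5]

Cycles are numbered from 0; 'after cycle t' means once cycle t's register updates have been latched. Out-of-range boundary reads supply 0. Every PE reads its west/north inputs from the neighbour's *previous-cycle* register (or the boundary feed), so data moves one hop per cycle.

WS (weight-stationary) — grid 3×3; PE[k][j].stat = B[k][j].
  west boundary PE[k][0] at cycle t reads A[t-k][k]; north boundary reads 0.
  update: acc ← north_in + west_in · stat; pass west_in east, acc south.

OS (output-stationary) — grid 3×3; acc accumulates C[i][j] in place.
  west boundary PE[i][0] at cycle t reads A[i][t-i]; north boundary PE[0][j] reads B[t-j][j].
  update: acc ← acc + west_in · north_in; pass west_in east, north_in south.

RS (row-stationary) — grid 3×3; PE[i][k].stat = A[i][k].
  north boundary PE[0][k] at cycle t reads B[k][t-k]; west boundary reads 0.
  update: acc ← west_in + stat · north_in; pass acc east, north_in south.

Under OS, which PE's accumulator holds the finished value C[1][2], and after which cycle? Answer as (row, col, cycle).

OS — PE[1][2] is where C[1][2] collects:
  cycle 0: PE[1][2] → acc 0, east 0, south 0
  cycle 1: PE[1][2] → acc 0, east 0, south 0
  cycle 2: PE[1][2] → acc 0, east 0, south 0
  cycle 3: PE[1][2] → acc 30, east 6, south 5
  cycle 4: PE[1][2] → acc 54, east 3, south 8
  cycle 5: PE[1][2] → acc 74, east 4, south 5

(row, col, cycle) = (1, 2, 5)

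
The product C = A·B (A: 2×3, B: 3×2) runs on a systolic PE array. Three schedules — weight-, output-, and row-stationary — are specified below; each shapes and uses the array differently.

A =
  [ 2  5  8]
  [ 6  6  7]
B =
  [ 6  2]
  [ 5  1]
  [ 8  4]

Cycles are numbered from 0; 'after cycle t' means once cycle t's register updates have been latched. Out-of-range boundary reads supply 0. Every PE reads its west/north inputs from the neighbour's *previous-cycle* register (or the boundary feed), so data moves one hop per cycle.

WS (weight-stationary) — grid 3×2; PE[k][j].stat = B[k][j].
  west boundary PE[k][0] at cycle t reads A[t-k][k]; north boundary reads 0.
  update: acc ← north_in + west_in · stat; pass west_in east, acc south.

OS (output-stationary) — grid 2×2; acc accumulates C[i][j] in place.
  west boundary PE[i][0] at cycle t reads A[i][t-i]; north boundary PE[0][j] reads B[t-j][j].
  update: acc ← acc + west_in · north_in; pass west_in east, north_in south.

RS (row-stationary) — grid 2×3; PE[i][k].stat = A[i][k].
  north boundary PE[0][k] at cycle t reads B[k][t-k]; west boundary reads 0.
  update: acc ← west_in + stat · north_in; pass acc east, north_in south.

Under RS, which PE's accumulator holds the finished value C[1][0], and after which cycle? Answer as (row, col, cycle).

(row, col, cycle) = (1, 2, 3)

RS: C[1][0] accumulates in PE[1][2]:
  after 0 — PE[1][2] acc=0, pass-E 0, pass-S 0
  after 1 — PE[1][2] acc=0, pass-E 0, pass-S 0
  after 2 — PE[1][2] acc=0, pass-E 0, pass-S 0
  after 3 — PE[1][2] acc=122, pass-E 122, pass-S 8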